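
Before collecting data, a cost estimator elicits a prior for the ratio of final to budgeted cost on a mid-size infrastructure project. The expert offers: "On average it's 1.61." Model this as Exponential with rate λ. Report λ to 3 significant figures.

λ ≈ 0.621

Exponential mean = 1/λ, so λ = 1/1.61 = 0.621.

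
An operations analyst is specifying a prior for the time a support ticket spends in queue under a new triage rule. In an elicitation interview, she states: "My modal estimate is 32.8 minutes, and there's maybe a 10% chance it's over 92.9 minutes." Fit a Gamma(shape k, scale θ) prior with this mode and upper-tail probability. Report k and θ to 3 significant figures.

k ≈ 2.76, θ ≈ 18.6

Gamma(k,θ) with k>1 has mode (k−1)θ, so θ = 32.8/(k−1).
Need P(X < 92.9) = 0.9 with θ tied to k this way. Start at k = 2, θ = 32.8: P(X<92.9) ≈ 0.774.
Too low — raise k to concentrate. Iterating converges to k ≈ 2.76.
Then θ = 32.8/(2.76−1) ≈ 18.6.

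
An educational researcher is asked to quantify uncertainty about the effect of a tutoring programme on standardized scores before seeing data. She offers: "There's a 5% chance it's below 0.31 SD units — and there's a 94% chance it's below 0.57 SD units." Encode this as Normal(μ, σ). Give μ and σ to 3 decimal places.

For Normal(μ,σ), the p-quantile is μ + z_p·σ. Here z_{0.05} = -1.645, z_{0.94} = 1.555.
So 0.31 = μ − 1.645σ and 0.57 = μ + 1.555σ.
Subtracting: σ = (0.57 − 0.31)/(1.555 − (-1.645)) = 0.081.
Then μ = 0.31 − (-1.645)·0.081 = 0.444.

μ = 0.444, σ = 0.081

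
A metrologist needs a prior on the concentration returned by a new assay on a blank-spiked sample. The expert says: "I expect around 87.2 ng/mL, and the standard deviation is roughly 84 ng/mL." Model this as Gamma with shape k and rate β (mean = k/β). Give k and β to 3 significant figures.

k ≈ 1.08, β ≈ 0.0124

For Gamma(k, rate β): mean = k/β, variance = k/β², so CV = 1/√k.
CV = SD/mean = 84/87.2 = 0.9633, hence k = 1/CV² = 1.08.
Then β = k/mean = 1.08/87.2 = 0.0124.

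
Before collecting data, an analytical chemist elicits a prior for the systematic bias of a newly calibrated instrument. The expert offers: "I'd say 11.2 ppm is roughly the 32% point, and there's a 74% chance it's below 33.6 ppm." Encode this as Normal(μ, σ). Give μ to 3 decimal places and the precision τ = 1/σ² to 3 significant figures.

μ = 20.629, τ = 0.00246

For Normal(μ,σ), the p-quantile is μ + z_p·σ. Here z_{0.32} = -0.4677, z_{0.74} = 0.6433.
So 11.2 = μ − 0.4677σ and 33.6 = μ + 0.6433σ.
Subtracting: σ = (33.6 − 11.2)/(0.6433 − (-0.4677)) = 20.161.
Then μ = 11.2 − (-0.4677)·20.161 = 20.629.
Precision τ = 1/σ² = 1/20.16² = 0.00246.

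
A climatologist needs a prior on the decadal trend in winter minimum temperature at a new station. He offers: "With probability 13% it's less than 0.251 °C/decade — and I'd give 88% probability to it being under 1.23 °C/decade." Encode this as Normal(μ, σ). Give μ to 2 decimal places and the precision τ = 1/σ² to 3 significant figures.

For Normal(μ,σ), the p-quantile is μ + z_p·σ. Here z_{0.13} = -1.126, z_{0.88} = 1.175.
So 0.251 = μ − 1.126σ and 1.23 = μ + 1.175σ.
Subtracting: σ = (1.23 − 0.251)/(1.175 − (-1.126)) = 0.43.
Then μ = 0.251 − (-1.126)·0.43 = 0.73.
Precision τ = 1/σ² = 1/0.4254² = 5.53.

μ = 0.73, τ = 5.53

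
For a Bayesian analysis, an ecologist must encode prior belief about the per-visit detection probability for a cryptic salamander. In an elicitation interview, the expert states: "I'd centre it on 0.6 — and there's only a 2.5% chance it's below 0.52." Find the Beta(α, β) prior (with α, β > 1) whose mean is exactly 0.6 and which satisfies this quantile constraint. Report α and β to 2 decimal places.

With mean 0.6 fixed, write α = 0.6s, β = 0.4s where s = α+β.
Need P(θ < 0.52) = 0.025 under Beta(0.6s, 0.4s). Normal approximation: (q−m)/√(m(1−m)/s) ≈ z_{0.025} = -1.96, so s ≈ 0.6·0.4·(-1.96)²/(0.52−0.6)² = 144.1.
At s = 144.1: P(θ<0.52) ≈ 0.026. Adjusting to match 0.025 gives s ≈ 147.34.
So α = 0.6·147.34 ≈ 88.40, β = 0.4·147.34 ≈ 58.94.

α ≈ 88.40, β ≈ 58.94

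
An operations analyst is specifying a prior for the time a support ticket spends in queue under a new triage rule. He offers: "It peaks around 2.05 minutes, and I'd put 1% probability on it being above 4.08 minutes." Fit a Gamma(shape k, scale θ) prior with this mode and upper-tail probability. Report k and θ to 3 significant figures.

Gamma(k,θ) with k>1 has mode (k−1)θ, so θ = 2.05/(k−1).
Need P(X < 4.08) = 0.99 with θ tied to k this way. Start at k = 2, θ = 2.05: P(X<4.08) ≈ 0.591.
Too low — raise k to concentrate. Iterating converges to k ≈ 11.4.
Then θ = 2.05/(11.4−1) ≈ 0.198.

k ≈ 11.4, θ ≈ 0.198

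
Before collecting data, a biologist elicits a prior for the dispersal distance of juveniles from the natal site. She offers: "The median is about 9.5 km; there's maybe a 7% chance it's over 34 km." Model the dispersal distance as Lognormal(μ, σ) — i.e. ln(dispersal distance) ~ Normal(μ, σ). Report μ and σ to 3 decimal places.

If T ~ Lognormal(μ,σ) then ln T ~ Normal(μ,σ), so the p-quantile of ln T is μ + z_p·σ.
ln(9.5) = 2.251 and ln(34) = 3.526; z_{0.5} = 0, z_{0.93} = 1.476.
σ = (3.526 − 2.251)/(1.476 − (0)) = 0.864.
μ = 2.251 − (0)·0.864 = 2.251.

μ ≈ 2.251, σ ≈ 0.864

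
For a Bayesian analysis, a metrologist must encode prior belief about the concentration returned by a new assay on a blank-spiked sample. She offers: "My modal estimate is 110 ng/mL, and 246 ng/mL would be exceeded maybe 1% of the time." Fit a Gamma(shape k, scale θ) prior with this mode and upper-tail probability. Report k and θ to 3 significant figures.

Gamma(k,θ) with k>1 has mode (k−1)θ, so θ = 110/(k−1).
Need P(X < 246) = 0.99 with θ tied to k this way. Start at k = 2, θ = 110: P(X<246) ≈ 0.654.
Too low — raise k to concentrate. Iterating converges to k ≈ 8.42.
Then θ = 110/(8.42−1) ≈ 14.8.

k ≈ 8.42, θ ≈ 14.8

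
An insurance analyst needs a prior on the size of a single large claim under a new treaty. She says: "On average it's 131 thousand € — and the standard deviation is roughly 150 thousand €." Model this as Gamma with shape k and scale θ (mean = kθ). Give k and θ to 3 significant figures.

For Gamma(k, scale θ): mean = kθ, variance = kθ², so CV = 1/√k.
CV = SD/mean = 150/131 = 1.145, hence k = 1/CV² = 0.763.
Then θ = mean/k = 131/0.763 = 172.

k ≈ 0.763, θ ≈ 172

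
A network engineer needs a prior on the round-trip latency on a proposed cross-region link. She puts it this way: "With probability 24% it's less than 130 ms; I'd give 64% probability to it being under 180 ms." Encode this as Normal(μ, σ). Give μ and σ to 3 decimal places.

μ = 163.167, σ = 46.959

For Normal(μ,σ), the p-quantile is μ + z_p·σ. Here z_{0.24} = -0.7063, z_{0.64} = 0.3585.
So 130 = μ − 0.7063σ and 180 = μ + 0.3585σ.
Subtracting: σ = (180 − 130)/(0.3585 − (-0.7063)) = 46.959.
Then μ = 130 − (-0.7063)·46.959 = 163.167.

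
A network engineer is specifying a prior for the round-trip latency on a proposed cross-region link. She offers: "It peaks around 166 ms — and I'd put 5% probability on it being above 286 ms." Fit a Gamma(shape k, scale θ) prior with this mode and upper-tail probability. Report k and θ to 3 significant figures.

k ≈ 10.4, θ ≈ 17.6

Gamma(k,θ) with k>1 has mode (k−1)θ, so θ = 166/(k−1).
Need P(X < 286) = 0.95 with θ tied to k this way. Start at k = 2, θ = 166: P(X<286) ≈ 0.514.
Too low — raise k to concentrate. Iterating converges to k ≈ 10.4.
Then θ = 166/(10.4−1) ≈ 17.6.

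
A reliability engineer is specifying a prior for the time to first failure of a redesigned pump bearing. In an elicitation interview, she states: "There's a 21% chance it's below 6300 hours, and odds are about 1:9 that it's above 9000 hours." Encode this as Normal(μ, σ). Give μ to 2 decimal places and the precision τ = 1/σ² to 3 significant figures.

For Normal(μ,σ), the p-quantile is μ + z_p·σ. Here z_{0.21} = -0.8064, z_{0.9} = 1.282.
So 6300 = μ − 0.8064σ and 9000 = μ + 1.282σ.
Subtracting: σ = (9000 − 6300)/(1.282 − (-0.8064)) = 1293.12.
Then μ = 6300 − (-0.8064)·1293.12 = 7342.80.
Precision τ = 1/σ² = 1/1293² = 5.98e-07.

μ = 7342.80, τ = 5.98e-07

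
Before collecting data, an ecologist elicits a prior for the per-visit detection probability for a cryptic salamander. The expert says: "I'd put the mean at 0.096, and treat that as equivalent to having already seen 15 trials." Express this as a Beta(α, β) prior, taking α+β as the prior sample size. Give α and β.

Under the effective-sample-size interpretation, Beta(α, β) has prior mean α/(α+β) and prior sample size α+β.
So α+β = 15 and α/(α+β) = 0.096, giving α = 0.096·15 = 1.44 and β = 15 − 1.44 = 13.56.

α = 1.44, β = 13.56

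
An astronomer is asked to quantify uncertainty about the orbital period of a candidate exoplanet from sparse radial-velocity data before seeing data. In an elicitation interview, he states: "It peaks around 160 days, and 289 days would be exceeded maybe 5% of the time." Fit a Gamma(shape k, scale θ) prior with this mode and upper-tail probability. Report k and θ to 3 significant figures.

Gamma(k,θ) with k>1 has mode (k−1)θ, so θ = 160/(k−1).
Need P(X < 289) = 0.95 with θ tied to k this way. Start at k = 2, θ = 160: P(X<289) ≈ 0.539.
Too low — raise k to concentrate. Iterating converges to k ≈ 8.97.
Then θ = 160/(8.97−1) ≈ 20.1.

k ≈ 8.97, θ ≈ 20.1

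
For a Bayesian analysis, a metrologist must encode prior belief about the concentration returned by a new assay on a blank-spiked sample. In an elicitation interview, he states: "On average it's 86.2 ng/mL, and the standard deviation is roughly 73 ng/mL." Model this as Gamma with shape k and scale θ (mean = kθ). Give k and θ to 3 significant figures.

k ≈ 1.39, θ ≈ 61.8

For Gamma(k, scale θ): mean = kθ, variance = kθ², so CV = 1/√k.
CV = SD/mean = 73/86.2 = 0.8469, hence k = 1/CV² = 1.39.
Then θ = mean/k = 86.2/1.39 = 61.8.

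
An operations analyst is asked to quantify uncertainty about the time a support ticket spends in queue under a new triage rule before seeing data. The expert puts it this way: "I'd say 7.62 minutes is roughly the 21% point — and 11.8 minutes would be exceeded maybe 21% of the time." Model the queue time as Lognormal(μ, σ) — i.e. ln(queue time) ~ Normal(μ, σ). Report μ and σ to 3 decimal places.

If T ~ Lognormal(μ,σ) then ln T ~ Normal(μ,σ), so the p-quantile of ln T is μ + z_p·σ.
ln(7.62) = 2.031 and ln(11.8) = 2.468; z_{0.21} = -0.8064, z_{0.79} = 0.8064.
σ = (2.468 − 2.031)/(0.8064 − (-0.8064)) = 0.271.
μ = 2.031 − (-0.8064)·0.271 = 2.249.

μ ≈ 2.249, σ ≈ 0.271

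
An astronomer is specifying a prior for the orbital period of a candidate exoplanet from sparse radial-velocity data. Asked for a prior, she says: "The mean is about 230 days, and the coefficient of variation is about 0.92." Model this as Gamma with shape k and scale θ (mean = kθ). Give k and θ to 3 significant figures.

For Gamma(k, scale θ): mean = kθ, variance = kθ², so CV = 1/√k.
CV = 0.92, hence k = 1/CV² = 1.18.
Then θ = mean/k = 230/1.18 = 195.

k ≈ 1.18, θ ≈ 195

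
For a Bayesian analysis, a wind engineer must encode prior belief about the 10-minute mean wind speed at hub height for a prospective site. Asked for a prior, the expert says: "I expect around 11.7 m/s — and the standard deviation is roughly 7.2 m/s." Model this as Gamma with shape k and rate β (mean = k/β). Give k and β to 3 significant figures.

k ≈ 2.64, β ≈ 0.226

For Gamma(k, rate β): mean = k/β, variance = k/β², so CV = 1/√k.
CV = SD/mean = 7.2/11.7 = 0.6154, hence k = 1/CV² = 2.64.
Then β = k/mean = 2.64/11.7 = 0.226.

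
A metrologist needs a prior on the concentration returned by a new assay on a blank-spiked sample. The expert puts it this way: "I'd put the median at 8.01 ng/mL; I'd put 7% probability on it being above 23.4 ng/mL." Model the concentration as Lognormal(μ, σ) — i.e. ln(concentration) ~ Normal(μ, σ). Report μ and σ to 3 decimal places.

μ ≈ 2.081, σ ≈ 0.726

If T ~ Lognormal(μ,σ) then ln T ~ Normal(μ,σ), so the p-quantile of ln T is μ + z_p·σ.
ln(8.01) = 2.081 and ln(23.4) = 3.153; z_{0.5} = 0, z_{0.93} = 1.476.
σ = (3.153 − 2.081)/(1.476 − (0)) = 0.726.
μ = 2.081 − (0)·0.726 = 2.081.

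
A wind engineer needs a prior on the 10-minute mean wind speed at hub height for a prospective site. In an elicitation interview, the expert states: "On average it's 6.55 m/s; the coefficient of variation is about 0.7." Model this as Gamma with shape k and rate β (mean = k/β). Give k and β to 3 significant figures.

For Gamma(k, rate β): mean = k/β, variance = k/β², so CV = 1/√k.
CV = 0.7, hence k = 1/CV² = 2.04.
Then β = k/mean = 2.04/6.55 = 0.312.

k ≈ 2.04, β ≈ 0.312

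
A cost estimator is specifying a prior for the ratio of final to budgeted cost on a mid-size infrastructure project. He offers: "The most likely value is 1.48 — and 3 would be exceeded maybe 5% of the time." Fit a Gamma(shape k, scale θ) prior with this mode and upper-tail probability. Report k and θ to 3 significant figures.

Gamma(k,θ) with k>1 has mode (k−1)θ, so θ = 1.48/(k−1).
Need P(X < 3) = 0.95 with θ tied to k this way. Start at k = 2, θ = 1.48: P(X<3) ≈ 0.601.
Too low — raise k to concentrate. Iterating converges to k ≈ 6.55.
Then θ = 1.48/(6.55−1) ≈ 0.267.

k ≈ 6.55, θ ≈ 0.267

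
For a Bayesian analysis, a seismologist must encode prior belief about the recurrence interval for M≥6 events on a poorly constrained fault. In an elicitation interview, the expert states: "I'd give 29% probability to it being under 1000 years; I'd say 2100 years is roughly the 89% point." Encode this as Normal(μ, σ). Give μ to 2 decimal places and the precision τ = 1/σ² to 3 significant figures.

μ = 1342.00, τ = 2.62e-06

The p-quantile of Normal(μ,σ) is μ + z_p·σ, with z_{0.29} = -0.5534 and z_{0.89} = 1.227.
Eliminate σ: μ = (z₂·x₁ − z₁·x₂)/(z₂ − z₁) = (1.227·1000 − (-0.5534)·2100)/1.78 = 1342.00.
Then σ = (x₂ − x₁)/(z₂ − z₁) = (2100 − 1000)/1.78 = 618.01.
Precision τ = 1/σ² = 1/618² = 2.62e-06.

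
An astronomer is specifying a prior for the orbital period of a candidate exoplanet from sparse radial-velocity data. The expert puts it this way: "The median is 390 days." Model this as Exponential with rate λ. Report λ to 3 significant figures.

λ ≈ 0.00178

Exponential median = ln 2 / λ, so λ = ln 2 / 390.0 = 0.00178.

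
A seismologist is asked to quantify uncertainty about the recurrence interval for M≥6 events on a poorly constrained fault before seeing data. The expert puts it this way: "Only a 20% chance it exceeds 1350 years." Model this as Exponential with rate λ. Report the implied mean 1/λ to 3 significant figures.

mean ≈ 839 years

P(T > 1350.0) = e^(−λ·1350.0) = 0.2, so λ = −ln(0.2)/1350.0 = 0.00119.
Mean = 1/λ = 839 years.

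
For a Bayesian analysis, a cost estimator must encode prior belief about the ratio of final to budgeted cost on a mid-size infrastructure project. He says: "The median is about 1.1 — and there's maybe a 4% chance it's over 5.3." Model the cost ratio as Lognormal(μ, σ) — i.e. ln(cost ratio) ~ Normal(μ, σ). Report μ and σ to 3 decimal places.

If T ~ Lognormal(μ,σ) then ln T ~ Normal(μ,σ), so the p-quantile of ln T is μ + z_p·σ.
ln(1.1) = 0.09531 and ln(5.3) = 1.668; z_{0.5} = 0, z_{0.96} = 1.751.
σ = (1.668 − 0.09531)/(1.751 − (0)) = 0.898.
μ = 0.09531 − (0)·0.898 = 0.095.

μ ≈ 0.095, σ ≈ 0.898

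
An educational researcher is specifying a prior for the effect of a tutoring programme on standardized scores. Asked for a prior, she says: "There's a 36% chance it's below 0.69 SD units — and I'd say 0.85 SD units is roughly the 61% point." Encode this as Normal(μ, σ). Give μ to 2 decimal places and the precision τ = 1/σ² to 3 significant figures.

For Normal(μ,σ), the p-quantile is μ + z_p·σ. Here z_{0.36} = -0.3585, z_{0.61} = 0.2793.
So 0.69 = μ − 0.3585σ and 0.85 = μ + 0.2793σ.
Subtracting: σ = (0.85 − 0.69)/(0.2793 − (-0.3585)) = 0.25.
Then μ = 0.69 − (-0.3585)·0.25 = 0.78.
Precision τ = 1/σ² = 1/0.2509² = 15.9.

μ = 0.78, τ = 15.9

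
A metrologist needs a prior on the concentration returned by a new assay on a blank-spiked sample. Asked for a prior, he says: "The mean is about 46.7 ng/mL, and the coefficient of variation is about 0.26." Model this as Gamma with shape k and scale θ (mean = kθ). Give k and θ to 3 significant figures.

k ≈ 14.8, θ ≈ 3.16

For Gamma(k, scale θ): mean = kθ, variance = kθ², so CV = 1/√k.
CV = 0.26, hence k = 1/CV² = 14.8.
Then θ = mean/k = 46.7/14.8 = 3.16.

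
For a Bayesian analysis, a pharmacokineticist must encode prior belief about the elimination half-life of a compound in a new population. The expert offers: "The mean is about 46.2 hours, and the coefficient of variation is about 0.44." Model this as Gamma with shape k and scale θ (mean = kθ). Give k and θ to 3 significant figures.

For Gamma(k, scale θ): mean = kθ, variance = kθ², so CV = 1/√k.
CV = 0.44, hence k = 1/CV² = 5.17.
Then θ = mean/k = 46.2/5.17 = 8.94.

k ≈ 5.17, θ ≈ 8.94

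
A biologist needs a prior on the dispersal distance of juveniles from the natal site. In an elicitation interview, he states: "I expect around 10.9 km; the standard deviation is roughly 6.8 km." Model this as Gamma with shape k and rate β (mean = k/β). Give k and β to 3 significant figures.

For Gamma(k, rate β): mean = k/β, variance = k/β², so CV = 1/√k.
CV = SD/mean = 6.8/10.9 = 0.6239, hence k = 1/CV² = 2.57.
Then β = k/mean = 2.57/10.9 = 0.236.

k ≈ 2.57, β ≈ 0.236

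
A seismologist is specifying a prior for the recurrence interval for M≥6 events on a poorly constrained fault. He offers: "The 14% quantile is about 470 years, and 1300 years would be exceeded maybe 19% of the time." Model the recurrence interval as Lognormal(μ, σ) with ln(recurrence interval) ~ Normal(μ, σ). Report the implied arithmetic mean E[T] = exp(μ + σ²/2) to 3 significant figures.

If T ~ Lognormal(μ,σ) then ln T ~ Normal(μ,σ), so the p-quantile of ln T is μ + z_p·σ.
ln(470) = 6.153 and ln(1300) = 7.17; z_{0.14} = -1.08, z_{0.81} = 0.8779.
σ = (7.17 − 6.153)/(0.8779 − (-1.08)) = 0.520.
μ = 6.153 − (-1.08)·0.520 = 6.714.
E[T] = exp(μ + σ²/2) = exp(6.714 + 0.1350) = 943 years.

E[T] ≈ 943 years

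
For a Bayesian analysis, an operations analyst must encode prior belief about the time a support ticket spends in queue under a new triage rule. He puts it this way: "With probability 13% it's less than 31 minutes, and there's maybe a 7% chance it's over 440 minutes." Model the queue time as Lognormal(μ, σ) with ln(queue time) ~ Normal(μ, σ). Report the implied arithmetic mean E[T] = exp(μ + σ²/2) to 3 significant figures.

E[T] ≈ 164 minutes

If T ~ Lognormal(μ,σ) then ln T ~ Normal(μ,σ), so the p-quantile of ln T is μ + z_p·σ.
ln(31) = 3.434 and ln(440) = 6.087; z_{0.13} = -1.126, z_{0.93} = 1.476.
σ = (6.087 − 3.434)/(1.476 − (-1.126)) = 1.019.
μ = 3.434 − (-1.126)·1.019 = 4.582.
E[T] = exp(μ + σ²/2) = exp(4.582 + 0.5196) = 164 minutes.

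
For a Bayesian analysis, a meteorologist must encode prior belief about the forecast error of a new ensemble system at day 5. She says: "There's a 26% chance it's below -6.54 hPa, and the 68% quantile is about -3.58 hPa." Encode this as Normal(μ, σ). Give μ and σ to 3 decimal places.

μ = -4.826, σ = 2.664

For Normal(μ,σ), the p-quantile is μ + z_p·σ. Here z_{0.26} = -0.6433, z_{0.68} = 0.4677.
So -6.54 = μ − 0.6433σ and -3.58 = μ + 0.4677σ.
Subtracting: σ = (-3.58 − -6.54)/(0.4677 − (-0.6433)) = 2.664.
Then μ = -6.54 − (-0.6433)·2.664 = -4.826.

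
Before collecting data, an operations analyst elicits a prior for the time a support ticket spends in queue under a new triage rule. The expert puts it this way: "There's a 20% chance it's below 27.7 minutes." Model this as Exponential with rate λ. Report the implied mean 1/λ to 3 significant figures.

mean ≈ 124 minutes

P(T < 27.7) = 1 − e^(−λ·27.7) = 0.2, so λ = −ln(1−0.2)/27.7 = −ln(0.8)/27.7 = 0.00806.
Mean = 1/λ = 124 minutes.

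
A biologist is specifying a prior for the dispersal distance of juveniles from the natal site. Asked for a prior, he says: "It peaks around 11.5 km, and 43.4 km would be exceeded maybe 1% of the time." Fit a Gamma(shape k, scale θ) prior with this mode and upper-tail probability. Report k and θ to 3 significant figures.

Gamma(k,θ) with k>1 has mode (k−1)θ, so θ = 11.5/(k−1).
Need P(X < 43.4) = 0.99 with θ tied to k this way. Start at k = 2, θ = 11.5: P(X<43.4) ≈ 0.890.
Too low — raise k to concentrate. Iterating converges to k ≈ 3.41.
Then θ = 11.5/(3.41−1) ≈ 4.78.

k ≈ 3.41, θ ≈ 4.78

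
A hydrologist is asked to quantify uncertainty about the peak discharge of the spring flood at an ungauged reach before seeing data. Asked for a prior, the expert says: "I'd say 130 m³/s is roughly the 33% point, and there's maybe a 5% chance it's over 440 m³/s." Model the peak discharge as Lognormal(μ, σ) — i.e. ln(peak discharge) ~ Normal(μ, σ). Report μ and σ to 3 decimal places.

μ ≈ 5.125, σ ≈ 0.585

If T ~ Lognormal(μ,σ) then ln T ~ Normal(μ,σ), so the p-quantile of ln T is μ + z_p·σ.
ln(130) = 4.868 and ln(440) = 6.087; z_{0.33} = -0.4399, z_{0.95} = 1.645.
σ = (6.087 − 4.868)/(1.645 − (-0.4399)) = 0.585.
μ = 4.868 − (-0.4399)·0.585 = 5.125.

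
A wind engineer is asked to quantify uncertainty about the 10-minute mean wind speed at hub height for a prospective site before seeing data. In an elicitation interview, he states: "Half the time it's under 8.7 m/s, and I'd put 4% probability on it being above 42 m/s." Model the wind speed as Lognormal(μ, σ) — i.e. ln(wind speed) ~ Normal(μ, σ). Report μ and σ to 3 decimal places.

If T ~ Lognormal(μ,σ) then ln T ~ Normal(μ,σ), so the p-quantile of ln T is μ + z_p·σ.
ln(8.7) = 2.163 and ln(42) = 3.738; z_{0.5} = 0, z_{0.96} = 1.751.
σ = (3.738 − 2.163)/(1.751 − (0)) = 0.899.
μ = 2.163 − (0)·0.899 = 2.163.

μ ≈ 2.163, σ ≈ 0.899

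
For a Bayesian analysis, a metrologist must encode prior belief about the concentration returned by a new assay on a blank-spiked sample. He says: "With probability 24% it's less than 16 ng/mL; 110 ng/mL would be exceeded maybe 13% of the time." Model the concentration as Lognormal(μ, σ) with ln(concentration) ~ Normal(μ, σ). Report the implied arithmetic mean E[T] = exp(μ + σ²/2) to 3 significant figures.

If T ~ Lognormal(μ,σ) then ln T ~ Normal(μ,σ), so the p-quantile of ln T is μ + z_p·σ.
ln(16) = 2.773 and ln(110) = 4.7; z_{0.24} = -0.7063, z_{0.87} = 1.126.
σ = (4.7 − 2.773)/(1.126 − (-0.7063)) = 1.052.
μ = 2.773 − (-0.7063)·1.052 = 3.516.
E[T] = exp(μ + σ²/2) = exp(3.516 + 0.5533) = 58.5 ng/mL.

E[T] ≈ 58.5 ng/mL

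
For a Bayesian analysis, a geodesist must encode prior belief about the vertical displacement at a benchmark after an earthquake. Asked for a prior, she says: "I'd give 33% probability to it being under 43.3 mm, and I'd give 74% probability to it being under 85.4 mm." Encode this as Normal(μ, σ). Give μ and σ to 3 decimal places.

The p-quantile of Normal(μ,σ) is μ + z_p·σ, with z_{0.33} = -0.4399 and z_{0.74} = 0.6433.
Eliminate σ: μ = (z₂·x₁ − z₁·x₂)/(z₂ − z₁) = (0.6433·43.3 − (-0.4399)·85.4)/1.083 = 60.397.
Then σ = (x₂ − x₁)/(z₂ − z₁) = (85.4 − 43.3)/1.083 = 38.864.

μ = 60.397, σ = 38.864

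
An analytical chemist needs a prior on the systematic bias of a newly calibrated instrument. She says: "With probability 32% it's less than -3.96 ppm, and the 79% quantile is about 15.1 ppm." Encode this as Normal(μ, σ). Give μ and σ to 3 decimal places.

The p-quantile of Normal(μ,σ) is μ + z_p·σ, with z_{0.32} = -0.4677 and z_{0.79} = 0.8064.
Eliminate σ: μ = (z₂·x₁ − z₁·x₂)/(z₂ − z₁) = (0.8064·-3.96 − (-0.4677)·15.1)/1.274 = 3.036.
Then σ = (x₂ − x₁)/(z₂ − z₁) = (15.1 − -3.96)/1.274 = 14.959.

μ = 3.036, σ = 14.959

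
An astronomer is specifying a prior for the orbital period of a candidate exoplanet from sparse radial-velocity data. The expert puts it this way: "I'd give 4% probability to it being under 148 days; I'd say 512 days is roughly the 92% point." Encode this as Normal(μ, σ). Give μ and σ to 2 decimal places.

μ = 349.93, σ = 115.34

For Normal(μ,σ), the p-quantile is μ + z_p·σ. Here z_{0.04} = -1.751, z_{0.92} = 1.405.
So 148 = μ − 1.751σ and 512 = μ + 1.405σ.
Subtracting: σ = (512 − 148)/(1.405 − (-1.751)) = 115.34.
Then μ = 148 − (-1.751)·115.34 = 349.93.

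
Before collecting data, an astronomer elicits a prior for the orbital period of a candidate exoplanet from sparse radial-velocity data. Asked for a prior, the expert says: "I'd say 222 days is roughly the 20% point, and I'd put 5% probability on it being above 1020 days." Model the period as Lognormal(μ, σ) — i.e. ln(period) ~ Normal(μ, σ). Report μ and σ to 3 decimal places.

If T ~ Lognormal(μ,σ) then ln T ~ Normal(μ,σ), so the p-quantile of ln T is μ + z_p·σ.
ln(222) = 5.403 and ln(1020) = 6.928; z_{0.2} = -0.8416, z_{0.95} = 1.645.
σ = (6.928 − 5.403)/(1.645 − (-0.8416)) = 0.613.
μ = 5.403 − (-0.8416)·0.613 = 5.919.

μ ≈ 5.919, σ ≈ 0.613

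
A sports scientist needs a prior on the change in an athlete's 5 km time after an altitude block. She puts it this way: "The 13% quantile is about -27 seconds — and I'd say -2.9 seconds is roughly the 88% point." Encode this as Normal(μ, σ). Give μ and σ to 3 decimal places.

For Normal(μ,σ), the p-quantile is μ + z_p·σ. Here z_{0.13} = -1.126, z_{0.88} = 1.175.
So -27 = μ − 1.126σ and -2.9 = μ + 1.175σ.
Subtracting: σ = (-2.9 − -27)/(1.175 − (-1.126)) = 10.472.
Then μ = -27 − (-1.126)·10.472 = -15.204.

μ = -15.204, σ = 10.472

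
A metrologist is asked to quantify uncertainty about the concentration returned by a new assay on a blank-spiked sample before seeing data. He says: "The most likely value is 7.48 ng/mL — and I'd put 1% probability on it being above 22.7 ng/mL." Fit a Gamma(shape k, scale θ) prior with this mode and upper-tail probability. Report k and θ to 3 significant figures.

Gamma(k,θ) with k>1 has mode (k−1)θ, so θ = 7.48/(k−1).
Need P(X < 22.7) = 0.99 with θ tied to k this way. Start at k = 2, θ = 7.48: P(X<22.7) ≈ 0.806.
Too low — raise k to concentrate. Iterating converges to k ≈ 4.64.
Then θ = 7.48/(4.64−1) ≈ 2.05.

k ≈ 4.64, θ ≈ 2.05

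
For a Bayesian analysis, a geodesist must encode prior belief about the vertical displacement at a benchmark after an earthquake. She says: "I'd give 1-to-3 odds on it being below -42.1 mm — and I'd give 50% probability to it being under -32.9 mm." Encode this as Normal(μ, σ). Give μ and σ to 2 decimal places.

For Normal(μ,σ), the p-quantile is μ + z_p·σ. Here z_{0.25} = -0.6745, z_{0.5} = 0.
So -42.1 = μ − 0.6745σ and -32.9 = μ + 0σ.
Subtracting: σ = (-32.9 − -42.1)/(0 − (-0.6745)) = 13.64.
Then μ = -42.1 − (-0.6745)·13.64 = -32.90.

μ = -32.90, σ = 13.64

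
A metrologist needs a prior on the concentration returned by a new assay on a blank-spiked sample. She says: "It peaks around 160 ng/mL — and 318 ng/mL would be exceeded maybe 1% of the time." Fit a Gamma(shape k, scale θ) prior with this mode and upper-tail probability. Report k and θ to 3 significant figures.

Gamma(k,θ) with k>1 has mode (k−1)θ, so θ = 160/(k−1).
Need P(X < 318) = 0.99 with θ tied to k this way. Start at k = 2, θ = 160: P(X<318) ≈ 0.591.
Too low — raise k to concentrate. Iterating converges to k ≈ 11.4.
Then θ = 160/(11.4−1) ≈ 15.4.

k ≈ 11.4, θ ≈ 15.4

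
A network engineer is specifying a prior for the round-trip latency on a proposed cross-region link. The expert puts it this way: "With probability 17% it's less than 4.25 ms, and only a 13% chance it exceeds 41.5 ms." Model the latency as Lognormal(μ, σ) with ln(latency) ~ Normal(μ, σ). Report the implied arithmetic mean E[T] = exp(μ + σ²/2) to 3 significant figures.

If T ~ Lognormal(μ,σ) then ln T ~ Normal(μ,σ), so the p-quantile of ln T is μ + z_p·σ.
ln(4.25) = 1.447 and ln(41.5) = 3.726; z_{0.17} = -0.9542, z_{0.87} = 1.126.
σ = (3.726 − 1.447)/(1.126 − (-0.9542)) = 1.095.
μ = 1.447 − (-0.9542)·1.095 = 2.492.
E[T] = exp(μ + σ²/2) = exp(2.492 + 0.5998) = 22 ms.

E[T] ≈ 22 ms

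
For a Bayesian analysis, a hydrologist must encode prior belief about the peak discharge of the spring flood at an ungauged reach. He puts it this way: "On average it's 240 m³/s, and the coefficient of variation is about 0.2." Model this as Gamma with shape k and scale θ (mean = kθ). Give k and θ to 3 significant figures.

For Gamma(k, scale θ): mean = kθ, variance = kθ², so CV = 1/√k.
CV = 0.2, hence k = 1/CV² = 25.
Then θ = mean/k = 240/25 = 9.6.

k ≈ 25, θ ≈ 9.6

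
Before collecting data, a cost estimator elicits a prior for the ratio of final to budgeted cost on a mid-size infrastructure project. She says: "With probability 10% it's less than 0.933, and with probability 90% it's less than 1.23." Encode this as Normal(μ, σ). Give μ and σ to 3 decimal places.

μ = 1.082, σ = 0.116

For Normal(μ,σ), the p-quantile is μ + z_p·σ. Here z_{0.1} = -1.282, z_{0.9} = 1.282.
So 0.933 = μ − 1.282σ and 1.23 = μ + 1.282σ.
Subtracting: σ = (1.23 − 0.933)/(1.282 − (-1.282)) = 0.116.
Then μ = 0.933 − (-1.282)·0.116 = 1.082.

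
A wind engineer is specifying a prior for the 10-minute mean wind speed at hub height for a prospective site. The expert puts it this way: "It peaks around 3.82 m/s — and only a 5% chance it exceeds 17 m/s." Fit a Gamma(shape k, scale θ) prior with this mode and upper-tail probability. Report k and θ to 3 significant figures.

Gamma(k,θ) with k>1 has mode (k−1)θ, so θ = 3.82/(k−1).
Need P(X < 17) = 0.95 with θ tied to k this way. Start at k = 2, θ = 3.82: P(X<17) ≈ 0.936.
Too low — raise k to concentrate. Iterating converges to k ≈ 2.1.
Then θ = 3.82/(2.1−1) ≈ 3.46.

k ≈ 2.1, θ ≈ 3.46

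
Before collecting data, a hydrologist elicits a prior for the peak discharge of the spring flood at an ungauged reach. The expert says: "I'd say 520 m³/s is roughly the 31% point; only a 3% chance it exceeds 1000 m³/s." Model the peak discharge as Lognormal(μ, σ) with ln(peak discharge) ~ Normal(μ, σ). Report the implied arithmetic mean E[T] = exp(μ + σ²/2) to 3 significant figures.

If T ~ Lognormal(μ,σ) then ln T ~ Normal(μ,σ), so the p-quantile of ln T is μ + z_p·σ.
ln(520) = 6.254 and ln(1000) = 6.908; z_{0.31} = -0.4959, z_{0.97} = 1.881.
σ = (6.908 − 6.254)/(1.881 − (-0.4959)) = 0.275.
μ = 6.254 − (-0.4959)·0.275 = 6.390.
E[T] = exp(μ + σ²/2) = exp(6.390 + 0.0379) = 619 m³/s.

E[T] ≈ 619 m³/s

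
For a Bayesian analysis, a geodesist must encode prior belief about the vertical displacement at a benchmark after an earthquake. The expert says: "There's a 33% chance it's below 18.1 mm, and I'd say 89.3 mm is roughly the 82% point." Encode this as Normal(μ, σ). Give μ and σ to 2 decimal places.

For Normal(μ,σ), the p-quantile is μ + z_p·σ. Here z_{0.33} = -0.4399, z_{0.82} = 0.9154.
So 18.1 = μ − 0.4399σ and 89.3 = μ + 0.9154σ.
Subtracting: σ = (89.3 − 18.1)/(0.9154 − (-0.4399)) = 52.54.
Then μ = 18.1 − (-0.4399)·52.54 = 41.21.

μ = 41.21, σ = 52.54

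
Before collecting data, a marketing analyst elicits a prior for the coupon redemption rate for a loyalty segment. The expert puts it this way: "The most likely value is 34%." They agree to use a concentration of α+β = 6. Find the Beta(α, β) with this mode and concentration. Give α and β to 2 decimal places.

For α,β > 1 the Beta mode is (α−1)/(α+β−2). With α+β = 6, the mode is (α−1)/4.
Set (α−1)/4 = 0.34 → α = 1 + 0.34·4 = 2.36.
β = 6 − α = 3.64.

α = 2.36, β = 3.64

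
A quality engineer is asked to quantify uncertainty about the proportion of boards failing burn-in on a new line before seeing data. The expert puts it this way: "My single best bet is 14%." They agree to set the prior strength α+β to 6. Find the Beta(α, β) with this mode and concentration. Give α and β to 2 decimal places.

α = 1.56, β = 4.44

For α,β > 1 the Beta mode is (α−1)/(α+β−2). With α+β = 6, the mode is (α−1)/4.
Set (α−1)/4 = 0.14 → α = 1 + 0.14·4 = 1.56.
β = 6 − α = 4.44.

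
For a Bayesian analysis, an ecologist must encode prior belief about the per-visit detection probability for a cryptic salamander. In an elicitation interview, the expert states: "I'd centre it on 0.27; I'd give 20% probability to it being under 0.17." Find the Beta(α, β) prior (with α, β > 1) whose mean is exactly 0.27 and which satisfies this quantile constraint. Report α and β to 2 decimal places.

α ≈ 3.91, β ≈ 10.58

With mean 0.27 fixed, write α = 0.27s, β = 0.73s where s = α+β.
Need P(θ < 0.17) = 0.2 under Beta(0.27s, 0.73s). Normal approximation: (q−m)/√(m(1−m)/s) ≈ z_{0.2} = -0.842, so s ≈ 0.27·0.73·(-0.842)²/(0.17−0.27)² = 14.0.
At s = 14.0: P(θ<0.17) ≈ 0.206. Adjusting to match 0.2 gives s ≈ 14.49.
So α = 0.27·14.49 ≈ 3.91, β = 0.73·14.49 ≈ 10.58.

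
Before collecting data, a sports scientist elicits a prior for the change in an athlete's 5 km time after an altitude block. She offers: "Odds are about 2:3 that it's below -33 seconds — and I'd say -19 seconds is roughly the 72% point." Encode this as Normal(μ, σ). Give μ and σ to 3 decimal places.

The p-quantile of Normal(μ,σ) is μ + z_p·σ, with z_{0.4} = -0.2533 and z_{0.72} = 0.5828.
Eliminate σ: μ = (z₂·x₁ − z₁·x₂)/(z₂ − z₁) = (0.5828·-33 − (-0.2533)·-19)/0.8362 = -28.758.
Then σ = (x₂ − x₁)/(z₂ − z₁) = (-19 − -33)/0.8362 = 16.743.

μ = -28.758, σ = 16.743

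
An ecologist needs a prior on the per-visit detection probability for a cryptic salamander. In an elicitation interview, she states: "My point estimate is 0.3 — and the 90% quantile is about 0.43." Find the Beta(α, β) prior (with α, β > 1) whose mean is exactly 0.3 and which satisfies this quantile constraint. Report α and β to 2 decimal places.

α ≈ 6.38, β ≈ 14.88

With mean 0.3 fixed, write α = 0.3s, β = 0.7s where s = α+β.
Need P(θ < 0.43) = 0.9 under Beta(0.3s, 0.7s). Normal approximation: (q−m)/√(m(1−m)/s) ≈ z_{0.9} = 1.28, so s ≈ 0.3·0.7·(1.28)²/(0.43−0.3)² = 20.4.
At s = 20.4: P(θ<0.43) ≈ 0.896. Adjusting to match 0.9 gives s ≈ 21.25.
So α = 0.3·21.25 ≈ 6.38, β = 0.7·21.25 ≈ 14.88.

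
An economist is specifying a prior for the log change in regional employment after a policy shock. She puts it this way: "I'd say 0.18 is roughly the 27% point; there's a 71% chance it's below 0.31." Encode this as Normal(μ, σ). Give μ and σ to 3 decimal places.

μ = 0.248, σ = 0.111

The p-quantile of Normal(μ,σ) is μ + z_p·σ, with z_{0.27} = -0.6128 and z_{0.71} = 0.5534.
Eliminate σ: μ = (z₂·x₁ − z₁·x₂)/(z₂ − z₁) = (0.5534·0.18 − (-0.6128)·0.31)/1.166 = 0.248.
Then σ = (x₂ − x₁)/(z₂ − z₁) = (0.31 − 0.18)/1.166 = 0.111.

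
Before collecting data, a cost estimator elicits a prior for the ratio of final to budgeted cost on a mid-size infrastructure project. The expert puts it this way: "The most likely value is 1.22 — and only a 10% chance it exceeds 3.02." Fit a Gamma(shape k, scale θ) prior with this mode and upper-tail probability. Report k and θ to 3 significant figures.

Gamma(k,θ) with k>1 has mode (k−1)θ, so θ = 1.22/(k−1).
Need P(X < 3.02) = 0.9 with θ tied to k this way. Start at k = 2, θ = 1.22: P(X<3.02) ≈ 0.708.
Too low — raise k to concentrate. Iterating converges to k ≈ 3.34.
Then θ = 1.22/(3.34−1) ≈ 0.522.

k ≈ 3.34, θ ≈ 0.522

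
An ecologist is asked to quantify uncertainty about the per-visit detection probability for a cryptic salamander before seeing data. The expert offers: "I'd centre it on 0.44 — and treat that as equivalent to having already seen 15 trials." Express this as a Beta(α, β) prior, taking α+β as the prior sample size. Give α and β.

Under the effective-sample-size interpretation, Beta(α, β) has prior mean α/(α+β) and prior sample size α+β.
So α+β = 15 and α/(α+β) = 0.44, giving α = 0.44·15 = 6.6 and β = 15 − 6.6 = 8.4.

α = 6.6, β = 8.4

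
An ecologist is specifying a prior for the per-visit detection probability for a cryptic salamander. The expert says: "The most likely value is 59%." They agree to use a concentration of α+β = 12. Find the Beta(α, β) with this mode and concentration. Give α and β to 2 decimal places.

For α,β > 1 the Beta mode is (α−1)/(α+β−2). With α+β = 12, the mode is (α−1)/10.
Set (α−1)/10 = 0.59 → α = 1 + 0.59·10 = 6.90.
β = 12 − α = 5.10.

α = 6.90, β = 5.10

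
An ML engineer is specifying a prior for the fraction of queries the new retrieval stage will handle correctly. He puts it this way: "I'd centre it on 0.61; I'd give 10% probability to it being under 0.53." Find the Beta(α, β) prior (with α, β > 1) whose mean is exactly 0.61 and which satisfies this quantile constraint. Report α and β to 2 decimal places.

With mean 0.61 fixed, write α = 0.61s, β = 0.39s where s = α+β.
Need P(θ < 0.53) = 0.1 under Beta(0.61s, 0.39s). Normal approximation: (q−m)/√(m(1−m)/s) ≈ z_{0.1} = -1.28, so s ≈ 0.61·0.39·(-1.28)²/(0.53−0.61)² = 61.1.
At s = 61.1: P(θ<0.53) ≈ 0.101. Adjusting to match 0.1 gives s ≈ 61.87.
So α = 0.61·61.87 ≈ 37.74, β = 0.39·61.87 ≈ 24.13.

α ≈ 37.74, β ≈ 24.13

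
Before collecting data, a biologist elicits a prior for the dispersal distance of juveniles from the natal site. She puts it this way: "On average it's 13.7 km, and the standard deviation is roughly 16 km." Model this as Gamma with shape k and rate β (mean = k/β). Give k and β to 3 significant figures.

k ≈ 0.733, β ≈ 0.0535

For Gamma(k, rate β): mean = k/β, variance = k/β², so CV = 1/√k.
CV = SD/mean = 16/13.7 = 1.168, hence k = 1/CV² = 0.733.
Then β = k/mean = 0.733/13.7 = 0.0535.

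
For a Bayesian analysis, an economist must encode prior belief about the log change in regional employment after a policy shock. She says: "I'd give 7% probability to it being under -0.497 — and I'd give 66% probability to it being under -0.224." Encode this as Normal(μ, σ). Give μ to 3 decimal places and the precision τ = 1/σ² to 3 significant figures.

μ = -0.284, τ = 47.8

For Normal(μ,σ), the p-quantile is μ + z_p·σ. Here z_{0.07} = -1.476, z_{0.66} = 0.4125.
So -0.497 = μ − 1.476σ and -0.224 = μ + 0.4125σ.
Subtracting: σ = (-0.224 − -0.497)/(0.4125 − (-1.476)) = 0.145.
Then μ = -0.497 − (-1.476)·0.145 = -0.284.
Precision τ = 1/σ² = 1/0.1446² = 47.8.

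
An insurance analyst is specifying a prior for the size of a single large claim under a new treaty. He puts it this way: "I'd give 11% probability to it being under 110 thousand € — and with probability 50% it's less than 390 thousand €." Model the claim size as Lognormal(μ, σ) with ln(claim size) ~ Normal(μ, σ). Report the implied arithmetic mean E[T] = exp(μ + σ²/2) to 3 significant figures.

If T ~ Lognormal(μ,σ) then ln T ~ Normal(μ,σ), so the p-quantile of ln T is μ + z_p·σ.
ln(110) = 4.7 and ln(390) = 5.966; z_{0.11} = -1.227, z_{0.5} = 0.
σ = (5.966 − 4.7)/(0 − (-1.227)) = 1.032.
μ = 4.7 − (-1.227)·1.032 = 5.966.
E[T] = exp(μ + σ²/2) = exp(5.966 + 0.5324) = 664 thousand €.

E[T] ≈ 664 thousand €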